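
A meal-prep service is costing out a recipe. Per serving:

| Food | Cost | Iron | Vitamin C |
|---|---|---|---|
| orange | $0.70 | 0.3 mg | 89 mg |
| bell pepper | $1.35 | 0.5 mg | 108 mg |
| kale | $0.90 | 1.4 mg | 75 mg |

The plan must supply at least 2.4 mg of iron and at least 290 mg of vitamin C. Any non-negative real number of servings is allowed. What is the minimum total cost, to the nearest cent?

The cheapest plan sits at a corner of the feasible region — with two constraints it uses at most two foods.
orange only: max(2.4/0.3, 290/89) = 8 servings → $5.60.
bell pepper only: max(2.4/0.5, 290/108) = 4.8 servings → $6.48.
kale only: max(2.4/1.4, 290/75) = 3.867 servings → $3.48.
orange + bell pepper: intersection lies outside the first quadrant.
orange + kale with both tight: 2.214 servings and 1.24 servings → $2.67.
bell pepper + kale with both tight: 1.988 servings and 1.004 servings → $3.59.
Cheapest feasible corner: $2.67.

$2.67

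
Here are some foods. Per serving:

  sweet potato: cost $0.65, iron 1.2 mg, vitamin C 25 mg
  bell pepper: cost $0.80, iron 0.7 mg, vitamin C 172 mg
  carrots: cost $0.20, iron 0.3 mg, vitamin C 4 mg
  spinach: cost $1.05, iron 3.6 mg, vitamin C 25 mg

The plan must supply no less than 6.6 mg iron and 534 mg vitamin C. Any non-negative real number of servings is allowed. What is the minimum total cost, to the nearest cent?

sweet potato only: max(6.6/1.2, 534/25) = 21.36 servings → $13.88.
bell pepper only: max(6.6/0.7, 534/172) = 9.429 servings → $7.54.
carrots only: max(6.6/0.3, 534/4) = 133.5 servings → $26.70.
spinach only: max(6.6/3.6, 534/25) = 21.36 servings → $22.43.
sweet potato + bell pepper with both tight: 4.031 servings and 2.519 servings → $4.63.
sweet potato + carrots: the both-tight solution has a negative serving — not a feasible corner.
sweet potato + spinach with both targets exact would need a negative amount; discard.
bell pepper + carrots with both tight: 2.742 servings and 15.6 servings → $5.31.
bell pepper + spinach with both tight: 2.921 servings and 1.265 servings → $3.67.
carrots + spinach: the both-tight solution has a negative serving — not a feasible corner.
So the least-cost plan costs $3.67.

$3.67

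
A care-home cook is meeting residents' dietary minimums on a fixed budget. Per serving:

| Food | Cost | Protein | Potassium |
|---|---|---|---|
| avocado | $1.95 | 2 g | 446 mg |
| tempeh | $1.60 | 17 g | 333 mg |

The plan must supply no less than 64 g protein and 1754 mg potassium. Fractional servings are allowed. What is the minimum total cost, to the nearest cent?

$8.19

The cheapest plan sits at a corner of the feasible region — with two constraints it uses at most two foods.
avocado only: max(64/2, 1754/446) = 32 servings → $62.40.
tempeh only: max(64/17, 1754/333) = 5.267 servings → $8.43.
avocado + tempeh with both tight: 1.23 servings and 3.62 servings → $8.19.
The minimum over all feasible corners is $8.19.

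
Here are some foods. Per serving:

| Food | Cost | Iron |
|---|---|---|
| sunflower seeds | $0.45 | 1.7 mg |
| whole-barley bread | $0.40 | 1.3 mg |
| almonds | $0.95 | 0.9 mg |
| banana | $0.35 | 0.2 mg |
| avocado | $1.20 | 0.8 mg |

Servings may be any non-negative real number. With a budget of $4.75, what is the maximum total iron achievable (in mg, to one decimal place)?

17.9 mg

Iron per dollar: sunflower seeds 3.778, whole-barley bread 3.25, almonds 0.9474, avocado 0.6667, banana 0.5714.
With no serving limits, spend the whole cost allowance on sunflower seeds: $4.75 / $0.45 × 1.7 mg = 17.9 mg.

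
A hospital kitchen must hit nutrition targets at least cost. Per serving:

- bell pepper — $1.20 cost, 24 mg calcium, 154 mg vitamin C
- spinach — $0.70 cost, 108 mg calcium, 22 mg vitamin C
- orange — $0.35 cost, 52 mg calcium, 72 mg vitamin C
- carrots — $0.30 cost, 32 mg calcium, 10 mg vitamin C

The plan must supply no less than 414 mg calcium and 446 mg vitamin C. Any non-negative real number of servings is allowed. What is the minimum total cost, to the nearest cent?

$2.76

For a min-cost LP with two ≥-constraints, a basic feasible solution has at most two positive variables.
bell pepper only: max(414/24, 446/154) = 17.25 servings → $20.70.
spinach only: max(414/108, 446/22) = 20.27 servings → $14.19.
orange only: max(414/52, 446/72) = 7.962 servings → $2.79.
carrots only: max(414/32, 446/10) = 44.6 servings → $13.38.
bell pepper + spinach with both tight: 2.425 servings and 3.294 servings → $5.22.
bell pepper + orange: intersection lies outside the first quadrant.
bell pepper + carrots with both tight: 2.161 servings and 11.32 servings → $5.99.
spinach + orange with both tight: 0.9976 servings and 5.89 servings → $2.76.
spinach + carrots: intersection lies outside the first quadrant.
orange + carrots with both tight: 5.679 servings and 3.709 servings → $3.10.
The minimum over all feasible corners is $2.76.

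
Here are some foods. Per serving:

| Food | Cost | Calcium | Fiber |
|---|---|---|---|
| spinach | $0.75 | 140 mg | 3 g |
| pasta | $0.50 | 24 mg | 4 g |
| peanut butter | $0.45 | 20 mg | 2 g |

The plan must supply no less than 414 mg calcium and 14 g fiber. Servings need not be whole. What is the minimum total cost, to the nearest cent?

$2.76

An LP optimum is at a vertex; with two nutrient constraints at most two foods are used. Check each candidate.
spinach only: max(414/140, 14/3) = 4.667 servings → $3.50.
pasta only: max(414/24, 14/4) = 17.25 servings → $8.62.
peanut butter only: max(414/20, 14/2) = 20.7 servings → $9.31.
spinach + pasta with both tight: 2.705 servings and 1.471 servings → $2.76.
spinach + peanut butter with both tight: 2.491 servings and 3.264 servings → $3.34.
pasta + peanut butter: the both-tight solution has a negative serving — not a feasible corner.
Cheapest feasible corner: $2.76.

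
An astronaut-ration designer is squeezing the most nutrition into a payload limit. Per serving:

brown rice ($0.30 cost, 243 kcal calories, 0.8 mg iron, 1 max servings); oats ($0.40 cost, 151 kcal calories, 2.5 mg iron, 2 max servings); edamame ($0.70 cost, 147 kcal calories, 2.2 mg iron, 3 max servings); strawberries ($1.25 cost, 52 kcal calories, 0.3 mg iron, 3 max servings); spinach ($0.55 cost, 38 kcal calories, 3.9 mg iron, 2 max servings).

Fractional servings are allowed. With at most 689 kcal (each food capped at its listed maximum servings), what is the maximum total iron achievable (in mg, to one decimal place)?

Iron per kcal: spinach 0.1026, oats 0.01656, edamame 0.01497, strawberries 0.005769, brown rice 0.003292.
Take 2 servings of spinach: uses 76 kcal, +7.8 mg iron (running total 7.8 mg).
Take 2 servings of oats: uses 302 kcal, +5.0 mg iron (running total 12.8 mg).
Take 2.116 servings of edamame: uses 311 kcal, +4.7 mg iron (running total 17.5 mg).
Greedy by best ratio exhausts the calories allowance optimally: 17.5 mg.

17.5 mg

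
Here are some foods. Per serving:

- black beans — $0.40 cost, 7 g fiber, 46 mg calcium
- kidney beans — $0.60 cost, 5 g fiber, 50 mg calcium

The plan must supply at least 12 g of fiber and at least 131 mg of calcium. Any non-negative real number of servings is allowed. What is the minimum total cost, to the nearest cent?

$1.14

A basic optimal solution has at most two foods positive. Try each food alone and each pair with both targets met exactly.
black beans only: max(12/7, 131/46) = 2.848 servings → $1.14.
kidney beans only: max(12/5, 131/50) = 2.62 servings → $1.57.
black beans + kidney beans with both targets exact would need a negative amount; discard.
Cheapest feasible corner: $1.14.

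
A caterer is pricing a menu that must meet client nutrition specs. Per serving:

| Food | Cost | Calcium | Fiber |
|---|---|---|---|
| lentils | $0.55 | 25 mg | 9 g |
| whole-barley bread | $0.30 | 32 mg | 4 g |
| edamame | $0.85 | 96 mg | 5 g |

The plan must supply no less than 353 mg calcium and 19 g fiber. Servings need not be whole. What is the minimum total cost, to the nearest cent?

For a min-cost LP with two ≥-constraints, a basic feasible solution has at most two positive variables.
lentils only: max(353/25, 19/9) = 14.12 servings → $7.77.
whole-barley bread only: max(353/32, 19/4) = 11.03 servings → $3.31.
edamame only: max(353/96, 19/5) = 3.8 servings → $3.23.
lentils + whole-barley bread: the both-tight solution has a negative serving — not a feasible corner.
lentils + edamame with both tight: 0.07984 servings and 3.656 servings → $3.15.
whole-barley bread + edamame with both tight: 0.2634 servings and 3.589 servings → $3.13.
Cheapest feasible corner: $3.13.

$3.13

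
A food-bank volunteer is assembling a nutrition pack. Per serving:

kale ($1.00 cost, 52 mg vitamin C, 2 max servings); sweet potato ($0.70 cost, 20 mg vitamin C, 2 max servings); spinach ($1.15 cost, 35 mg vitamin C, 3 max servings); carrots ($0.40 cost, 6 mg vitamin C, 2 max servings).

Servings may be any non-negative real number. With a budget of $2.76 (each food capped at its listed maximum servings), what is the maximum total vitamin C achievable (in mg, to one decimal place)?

Vitamin C per dollar: kale 52, spinach 30.43, sweet potato 28.57, carrots 15.
Take 2 servings of kale: spends $2.00, +104.0 mg vitamin C (running total 104.0 mg).
Take 0.6609 servings of spinach: spends $0.76, +23.1 mg vitamin C (running total 127.1 mg).
Filling greedily by vitamin C-per-dollar is optimal for one linear limit, giving 127.1 mg.

127.1 mg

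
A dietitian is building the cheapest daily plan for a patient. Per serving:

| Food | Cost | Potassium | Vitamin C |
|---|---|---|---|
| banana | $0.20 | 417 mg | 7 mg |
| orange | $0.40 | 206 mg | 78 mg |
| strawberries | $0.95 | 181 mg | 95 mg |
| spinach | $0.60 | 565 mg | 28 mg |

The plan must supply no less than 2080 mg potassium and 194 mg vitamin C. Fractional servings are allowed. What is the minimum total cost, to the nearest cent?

banana only: max(2080/417, 194/7) = 27.71 servings → $5.54.
orange only: max(2080/206, 194/78) = 10.1 servings → $4.04.
strawberries only: max(2080/181, 194/95) = 11.49 servings → $10.92.
spinach only: max(2080/565, 194/28) = 6.929 servings → $4.16.
banana + orange with both tight: 3.934 servings and 2.134 servings → $1.64.
banana + strawberries with both tight: 4.237 servings and 1.73 servings → $2.49.
banana + spinach: the both-tight solution has a negative serving — not a feasible corner.
orange + strawberries: the both-tight solution has a negative serving — not a feasible corner.
orange + spinach with both tight: 1.341 servings and 3.192 servings → $2.45.
strawberries + spinach with both tight: 1.057 servings and 3.343 servings → $3.01.
So the least-cost plan costs $1.64.

$1.64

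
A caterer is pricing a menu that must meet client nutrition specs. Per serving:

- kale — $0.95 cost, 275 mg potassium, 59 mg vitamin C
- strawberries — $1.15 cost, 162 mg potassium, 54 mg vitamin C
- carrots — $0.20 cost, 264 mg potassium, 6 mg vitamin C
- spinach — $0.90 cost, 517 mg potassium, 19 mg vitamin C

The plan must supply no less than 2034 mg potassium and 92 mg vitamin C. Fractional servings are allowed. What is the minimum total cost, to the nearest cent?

$2.18

A basic optimal solution has at most two foods positive. Try each food alone and each pair with both targets met exactly.
kale only: max(2034/275, 92/59) = 7.396 servings → $7.03.
strawberries only: max(2034/162, 92/54) = 12.56 servings → $14.44.
carrots only: max(2034/264, 92/6) = 15.33 servings → $3.07.
spinach only: max(2034/517, 92/19) = 4.842 servings → $4.36.
kale + strawberries: the both-tight solution has a negative serving — not a feasible corner.
kale + carrots with both tight: 0.8677 servings and 6.801 servings → $2.18.
kale + spinach with both tight: 0.3528 servings and 3.747 servings → $3.71.
strawberries + carrots with both tight: 0.9097 servings and 7.146 servings → $2.48.
strawberries + spinach with both tight: 0.359 servings and 3.822 servings → $3.85.
carrots + spinach: the both-tight solution has a negative serving — not a feasible corner.
So the least-cost plan costs $2.18.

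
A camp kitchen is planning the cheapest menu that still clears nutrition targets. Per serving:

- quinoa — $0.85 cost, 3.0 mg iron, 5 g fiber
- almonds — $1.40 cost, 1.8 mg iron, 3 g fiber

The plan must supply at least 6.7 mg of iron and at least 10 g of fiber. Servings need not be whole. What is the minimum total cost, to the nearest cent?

$1.90

An LP optimum is at a vertex; with two nutrient constraints at most two foods are used. Check each candidate.
quinoa only: max(6.7/3.0, 10/5) = 2.233 servings → $1.90.
almonds only: max(6.7/1.8, 10/3) = 3.722 servings → $5.21.
quinoa + almonds (both tight): parallel constraints — no distinct corner.
So the least-cost plan costs $1.90.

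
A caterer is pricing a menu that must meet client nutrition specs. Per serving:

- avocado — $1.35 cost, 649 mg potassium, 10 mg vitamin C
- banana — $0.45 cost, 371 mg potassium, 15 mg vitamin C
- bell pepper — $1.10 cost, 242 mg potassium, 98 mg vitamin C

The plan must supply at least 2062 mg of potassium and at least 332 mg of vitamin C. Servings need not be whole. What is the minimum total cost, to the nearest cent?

The cheapest plan sits at a corner of the feasible region — with two constraints it uses at most two foods.
avocado only: max(2062/649, 332/10) = 33.2 servings → $44.82.
banana only: max(2062/371, 332/15) = 22.13 servings → $9.96.
bell pepper only: max(2062/242, 332/98) = 8.521 servings → $9.37.
avocado + banana: the both-tight solution has a negative serving — not a feasible corner.
avocado + bell pepper with both tight: 1.99 servings and 3.185 servings → $6.19.
banana + bell pepper with both tight: 3.72 servings and 2.818 servings → $4.77.
Cheapest feasible corner: $4.77.

$4.77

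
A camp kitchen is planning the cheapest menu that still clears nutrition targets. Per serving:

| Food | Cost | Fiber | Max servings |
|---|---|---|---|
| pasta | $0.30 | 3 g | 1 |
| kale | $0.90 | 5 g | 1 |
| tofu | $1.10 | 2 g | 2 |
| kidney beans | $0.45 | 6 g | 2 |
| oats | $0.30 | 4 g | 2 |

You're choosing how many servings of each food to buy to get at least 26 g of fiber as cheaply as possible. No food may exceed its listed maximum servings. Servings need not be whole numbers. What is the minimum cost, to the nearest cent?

Cost per g of fiber: kidney beans $0.0750, oats $0.0750, pasta $0.1000, kale $0.1800, tofu $0.5500.
Take 2 servings of kidney beans: +12.0 g fiber for $0.90 (total $0.90, still need 14.0 g).
Take 2 servings of oats: +8.0 g fiber for $0.60 (total $1.50, still need 6.0 g).
Take 1 serving of pasta: +3.0 g fiber for $0.30 (total $1.80, still need 3.0 g).
Take 0.6 servings of kale: +3.0 g fiber for $0.54 (total $2.34, still need 0.0 g).
Filling from the cheapest source first is optimal under one linear minimum: $2.34.

$2.34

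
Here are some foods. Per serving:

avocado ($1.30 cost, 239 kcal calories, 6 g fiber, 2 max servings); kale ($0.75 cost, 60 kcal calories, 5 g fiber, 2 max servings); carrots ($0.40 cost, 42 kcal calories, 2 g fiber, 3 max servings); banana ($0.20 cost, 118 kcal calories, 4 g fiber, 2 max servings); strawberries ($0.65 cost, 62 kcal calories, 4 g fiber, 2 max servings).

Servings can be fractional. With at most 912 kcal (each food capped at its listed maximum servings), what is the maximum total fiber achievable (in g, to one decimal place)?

Fiber per kcal: kale 0.08333, strawberries 0.06452, carrots 0.04762, banana 0.0339, avocado 0.0251.
Take 2 servings of kale: uses 120 kcal, +10.0 g fiber (running total 10.0 g).
Take 2 servings of strawberries: uses 124 kcal, +8.0 g fiber (running total 18.0 g).
Take 3 servings of carrots: uses 126 kcal, +6.0 g fiber (running total 24.0 g).
Take 2 servings of banana: uses 236 kcal, +8.0 g fiber (running total 32.0 g).
Take 1.28 servings of avocado: uses 306 kcal, +7.7 g fiber (running total 39.7 g).
Greedy by best ratio exhausts the calories allowance optimally: 39.7 g.

39.7 g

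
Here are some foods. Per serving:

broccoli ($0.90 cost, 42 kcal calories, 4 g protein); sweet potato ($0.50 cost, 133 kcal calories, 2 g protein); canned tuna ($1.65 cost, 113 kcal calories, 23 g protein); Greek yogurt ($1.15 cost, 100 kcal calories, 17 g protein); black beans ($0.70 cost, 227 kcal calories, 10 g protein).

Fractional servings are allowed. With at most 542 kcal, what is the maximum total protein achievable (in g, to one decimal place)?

Protein per kcal: canned tuna 0.2035, Greek yogurt 0.17, broccoli 0.09524, black beans 0.04405, sweet potato 0.01504.
With no serving limits, spend the whole calories allowance on canned tuna: 542 kcal / 113 kcal × 23 g = 110.3 g.

110.3 g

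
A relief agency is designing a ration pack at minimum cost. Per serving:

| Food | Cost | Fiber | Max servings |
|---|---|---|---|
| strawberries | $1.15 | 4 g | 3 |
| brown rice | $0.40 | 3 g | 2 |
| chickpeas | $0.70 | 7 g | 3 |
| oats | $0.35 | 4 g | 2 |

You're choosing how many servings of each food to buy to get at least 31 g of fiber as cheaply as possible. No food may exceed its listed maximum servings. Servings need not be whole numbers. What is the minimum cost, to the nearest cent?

$3.07

Cost per g of fiber: oats $0.0875, chickpeas $0.1000, brown rice $0.1333, strawberries $0.2875.
Take 2 servings of oats: +8.0 g fiber for $0.70 (total $0.70, still need 23.0 g).
Take 3 servings of chickpeas: +21.0 g fiber for $2.10 (total $2.80, still need 2.0 g).
Take 0.6667 servings of brown rice: +2.0 g fiber for $0.27 (total $3.07, still need 0.0 g).
Filling from the cheapest source first is optimal under one linear minimum: $3.07.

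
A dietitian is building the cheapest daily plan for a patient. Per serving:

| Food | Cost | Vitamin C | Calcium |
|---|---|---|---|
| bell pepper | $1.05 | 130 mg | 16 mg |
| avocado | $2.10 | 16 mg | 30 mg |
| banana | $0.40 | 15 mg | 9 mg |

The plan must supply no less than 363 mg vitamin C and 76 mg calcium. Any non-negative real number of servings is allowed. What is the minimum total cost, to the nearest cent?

$4.15

A basic optimal solution has at most two foods positive. Try each food alone and each pair with both targets met exactly.
bell pepper only: max(363/130, 76/16) = 4.75 servings → $4.99.
avocado only: max(363/16, 76/30) = 22.69 servings → $47.64.
banana only: max(363/15, 76/9) = 24.2 servings → $9.68.
bell pepper + avocado with both tight: 2.655 servings and 1.117 servings → $5.13.
bell pepper + banana with both tight: 2.287 servings and 4.378 servings → $4.15.
avocado + banana: the both-tight solution has a negative serving — not a feasible corner.
So the least-cost plan costs $4.15.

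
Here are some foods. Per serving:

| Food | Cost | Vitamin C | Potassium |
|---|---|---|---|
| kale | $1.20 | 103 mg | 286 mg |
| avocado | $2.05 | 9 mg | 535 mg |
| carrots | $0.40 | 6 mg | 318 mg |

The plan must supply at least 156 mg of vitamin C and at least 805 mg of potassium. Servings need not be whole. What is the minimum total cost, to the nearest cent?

Check every corner: each single food scaled to meet both minima, and each pair solved so both constraints bind.
kale only: max(156/103, 805/286) = 2.815 servings → $3.38.
avocado only: max(156/9, 805/535) = 17.33 servings → $35.53.
carrots only: max(156/6, 805/318) = 26 servings → $10.40.
kale + avocado with both tight: 1.451 servings and 0.7291 servings → $3.24.
kale + carrots with both tight: 1.443 servings and 1.234 servings → $2.22.
avocado + carrots: the both-tight solution has a negative serving — not a feasible corner.
The minimum over all feasible corners is $2.22.

$2.22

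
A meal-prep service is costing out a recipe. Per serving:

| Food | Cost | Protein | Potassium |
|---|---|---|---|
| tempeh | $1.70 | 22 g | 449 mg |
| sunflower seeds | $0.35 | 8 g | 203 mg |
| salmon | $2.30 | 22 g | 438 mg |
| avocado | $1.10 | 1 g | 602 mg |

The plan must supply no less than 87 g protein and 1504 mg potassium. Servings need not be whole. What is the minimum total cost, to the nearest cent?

$3.81

Compare the cost at each extreme point of the feasible region.
tempeh only: max(87/22, 1504/449) = 3.955 servings → $6.72.
sunflower seeds only: max(87/8, 1504/203) = 10.88 servings → $3.81.
salmon only: max(87/22, 1504/438) = 3.955 servings → $9.10.
avocado only: max(87/1, 1504/602) = 87 servings → $95.70.
tempeh + sunflower seeds: intersection lies outside the first quadrant.
tempeh + salmon: intersection lies outside the first quadrant.
tempeh + avocado with both targets exact would need a negative amount; discard.
sunflower seeds + salmon with both targets exact would need a negative amount; discard.
sunflower seeds + avocado: the both-tight solution has a negative serving — not a feasible corner.
salmon + avocado: intersection lies outside the first quadrant.
Cheapest feasible corner: $3.81.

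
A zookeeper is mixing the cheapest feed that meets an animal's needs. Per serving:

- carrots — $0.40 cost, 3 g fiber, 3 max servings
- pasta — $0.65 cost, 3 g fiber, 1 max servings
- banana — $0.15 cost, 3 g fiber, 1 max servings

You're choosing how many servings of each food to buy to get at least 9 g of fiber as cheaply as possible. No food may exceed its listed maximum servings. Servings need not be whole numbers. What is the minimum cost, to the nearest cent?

$0.95

Cost per g of fiber: banana $0.0500, carrots $0.1333, pasta $0.2167.
Take 1 serving of banana: +3.0 g fiber for $0.15 (total $0.15, still need 6.0 g).
Take 2 servings of carrots: +6.0 g fiber for $0.80 (total $0.95, still need 0.0 g).
Filling from the cheapest source first is optimal under one linear minimum: $0.95.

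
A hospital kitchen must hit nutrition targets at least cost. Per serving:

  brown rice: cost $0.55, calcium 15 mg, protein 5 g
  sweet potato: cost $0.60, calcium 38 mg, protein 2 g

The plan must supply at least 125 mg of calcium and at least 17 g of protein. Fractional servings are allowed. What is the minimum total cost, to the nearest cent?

Compare the cost at each extreme point of the feasible region.
brown rice only: max(125/15, 17/5) = 8.333 servings → $4.58.
sweet potato only: max(125/38, 17/2) = 8.5 servings → $5.10.
brown rice + sweet potato with both tight: 2.475 servings and 2.312 servings → $2.75.
The minimum over all feasible corners is $2.75.

$2.75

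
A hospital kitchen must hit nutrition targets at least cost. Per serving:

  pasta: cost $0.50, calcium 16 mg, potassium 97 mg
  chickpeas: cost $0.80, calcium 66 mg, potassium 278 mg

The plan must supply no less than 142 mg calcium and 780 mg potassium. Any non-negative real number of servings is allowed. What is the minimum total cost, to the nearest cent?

Two binding constraints pin down two serving amounts, so the optimal mix uses at most two foods. The candidates are each food alone (scaled to the tighter of calcium/potassium) and each pair with both constraints tight.
pasta only: max(142/16, 780/97) = 8.875 servings → $4.44.
chickpeas only: max(142/66, 780/278) = 2.806 servings → $2.24.
pasta + chickpeas with both tight: 6.143 servings and 0.6622 servings → $3.60.
The minimum over all feasible corners is $2.24.

$2.24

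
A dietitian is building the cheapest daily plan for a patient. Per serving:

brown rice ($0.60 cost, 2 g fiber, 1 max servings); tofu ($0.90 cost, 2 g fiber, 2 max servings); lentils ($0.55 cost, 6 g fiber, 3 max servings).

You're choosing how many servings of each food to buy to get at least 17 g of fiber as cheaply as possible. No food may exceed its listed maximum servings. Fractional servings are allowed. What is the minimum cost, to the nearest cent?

$1.56

Cost per g of fiber: lentils $0.0917, brown rice $0.3000, tofu $0.4500.
Take 2.833 servings of lentils: +17.0 g fiber for $1.56 (total $1.56, still need 0.0 g).
Greedy by cheapest-per-g is optimal for a single linear constraint, so the minimum cost is $1.56.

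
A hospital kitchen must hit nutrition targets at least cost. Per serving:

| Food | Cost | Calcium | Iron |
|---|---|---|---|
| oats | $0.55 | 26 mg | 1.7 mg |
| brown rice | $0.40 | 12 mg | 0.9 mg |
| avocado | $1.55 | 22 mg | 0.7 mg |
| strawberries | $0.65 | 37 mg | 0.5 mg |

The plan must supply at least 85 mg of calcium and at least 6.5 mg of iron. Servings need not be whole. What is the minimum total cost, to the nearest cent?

$2.10

A basic optimal solution has at most two foods positive. Try each food alone and each pair with both targets met exactly.
oats only: max(85/26, 6.5/1.7) = 3.824 servings → $2.10.
brown rice only: max(85/12, 6.5/0.9) = 7.222 servings → $2.89.
avocado only: max(85/22, 6.5/0.7) = 9.286 servings → $14.39.
strawberries only: max(85/37, 6.5/0.5) = 13 servings → $8.45.
oats + brown rice: intersection lies outside the first quadrant.
oats + avocado with both targets exact would need a negative amount; discard.
oats + strawberries: the both-tight solution has a negative serving — not a feasible corner.
brown rice + avocado with both targets exact would need a negative amount; discard.
brown rice + strawberries: intersection lies outside the first quadrant.
avocado + strawberries with both targets exact would need a negative amount; discard.
The minimum over all feasible corners is $2.10.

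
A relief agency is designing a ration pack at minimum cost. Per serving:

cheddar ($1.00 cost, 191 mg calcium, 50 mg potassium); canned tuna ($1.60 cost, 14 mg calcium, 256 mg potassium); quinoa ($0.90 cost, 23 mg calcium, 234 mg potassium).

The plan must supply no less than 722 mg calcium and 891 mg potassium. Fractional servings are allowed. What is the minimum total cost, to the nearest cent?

$6.18

The cheapest plan sits at a corner of the feasible region — with two constraints it uses at most two foods.
cheddar only: max(722/191, 891/50) = 17.82 servings → $17.82.
canned tuna only: max(722/14, 891/256) = 51.57 servings → $82.51.
quinoa only: max(722/23, 891/234) = 31.39 servings → $28.25.
cheddar + canned tuna with both tight: 3.576 servings and 2.782 servings → $8.03.
cheddar + quinoa with both tight: 3.409 servings and 3.079 servings → $6.18.
canned tuna + quinoa: intersection lies outside the first quadrant.
So the least-cost plan costs $6.18.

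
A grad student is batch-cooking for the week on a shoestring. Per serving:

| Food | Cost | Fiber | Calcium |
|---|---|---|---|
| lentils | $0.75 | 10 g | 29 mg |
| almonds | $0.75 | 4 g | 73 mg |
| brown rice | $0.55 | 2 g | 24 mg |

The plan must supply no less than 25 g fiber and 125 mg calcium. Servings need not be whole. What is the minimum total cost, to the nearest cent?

$2.26

A basic optimal solution has at most two foods positive. Try each food alone and each pair with both targets met exactly.
lentils only: max(25/10, 125/29) = 4.31 servings → $3.23.
almonds only: max(25/4, 125/73) = 6.25 servings → $4.69.
brown rice only: max(25/2, 125/24) = 12.5 servings → $6.88.
lentils + almonds with both tight: 2.158 servings and 0.855 servings → $2.26.
lentils + brown rice with both tight: 1.923 servings and 2.885 servings → $3.03.
almonds + brown rice: intersection lies outside the first quadrant.
So the least-cost plan costs $2.26.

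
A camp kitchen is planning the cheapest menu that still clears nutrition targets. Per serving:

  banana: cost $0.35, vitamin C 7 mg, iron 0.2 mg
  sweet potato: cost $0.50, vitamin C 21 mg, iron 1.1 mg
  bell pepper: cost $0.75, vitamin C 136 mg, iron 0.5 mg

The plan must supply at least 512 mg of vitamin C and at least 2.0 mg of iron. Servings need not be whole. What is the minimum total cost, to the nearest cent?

Minimising a linear cost over {vitamin C ≥ 512, iron ≥ 2.0, servings ≥ 0} — the optimum is at a vertex, using one or two foods.
banana only: max(512/7, 2.0/0.2) = 73.14 servings → $25.60.
sweet potato only: max(512/21, 2.0/1.1) = 24.38 servings → $12.19.
bell pepper only: max(512/136, 2.0/0.5) = 4 servings → $3.00.
banana + sweet potato: intersection lies outside the first quadrant.
banana + bell pepper with both tight: 0.6751 servings and 3.73 servings → $3.03.
sweet potato + bell pepper with both tight: 0.115 servings and 3.747 servings → $2.87.
Cheapest feasible corner: $2.87.

$2.87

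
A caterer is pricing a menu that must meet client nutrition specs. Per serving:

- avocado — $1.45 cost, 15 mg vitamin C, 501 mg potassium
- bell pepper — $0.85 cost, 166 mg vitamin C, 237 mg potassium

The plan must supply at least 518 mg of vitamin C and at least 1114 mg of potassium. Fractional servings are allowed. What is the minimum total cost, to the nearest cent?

$3.72

With two linear requirements the optimum uses one or two foods; enumerate the corners.
avocado only: max(518/15, 1114/501) = 34.53 servings → $50.07.
bell pepper only: max(518/166, 1114/237) = 4.7 servings → $4.00.
avocado + bell pepper with both tight: 0.7808 servings and 3.05 servings → $3.72.
Cheapest feasible corner: $3.72.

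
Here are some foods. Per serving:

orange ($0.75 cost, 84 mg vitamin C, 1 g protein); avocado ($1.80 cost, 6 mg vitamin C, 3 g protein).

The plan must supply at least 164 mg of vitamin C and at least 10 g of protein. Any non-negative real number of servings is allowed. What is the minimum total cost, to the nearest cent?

$6.26

orange only: max(164/84, 10/1) = 10 servings → $7.50.
avocado only: max(164/6, 10/3) = 27.33 servings → $49.20.
orange + avocado with both tight: 1.756 servings and 2.748 servings → $6.26.
So the least-cost plan costs $6.26.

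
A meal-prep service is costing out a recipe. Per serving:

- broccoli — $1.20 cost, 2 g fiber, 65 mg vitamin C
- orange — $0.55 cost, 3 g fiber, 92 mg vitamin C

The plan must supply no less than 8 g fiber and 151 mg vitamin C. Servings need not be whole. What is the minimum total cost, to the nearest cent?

The cheapest plan sits at a corner of the feasible region — with two constraints it uses at most two foods.
broccoli only: max(8/2, 151/65) = 4 servings → $4.80.
orange only: max(8/3, 151/92) = 2.667 servings → $1.47.
broccoli + orange: the both-tight solution has a negative serving — not a feasible corner.
The minimum over all feasible corners is $1.47.

$1.47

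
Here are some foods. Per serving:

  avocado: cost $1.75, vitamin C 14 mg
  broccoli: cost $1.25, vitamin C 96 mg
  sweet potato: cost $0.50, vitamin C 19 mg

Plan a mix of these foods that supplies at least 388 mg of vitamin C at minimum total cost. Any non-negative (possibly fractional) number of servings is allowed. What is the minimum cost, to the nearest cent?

$5.05

Cost per mg of vitamin C: broccoli $0.0130, sweet potato $0.0263, avocado $0.1250.
With no serving limits, use only broccoli: 388 mg / 96 mg = 4.042 servings × $1.25 = $5.05.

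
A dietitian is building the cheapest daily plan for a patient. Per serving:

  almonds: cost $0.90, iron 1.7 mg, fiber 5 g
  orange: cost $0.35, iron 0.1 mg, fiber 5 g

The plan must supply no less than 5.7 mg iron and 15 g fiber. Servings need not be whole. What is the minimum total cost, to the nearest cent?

$3.02

Check every corner: each single food scaled to meet both minima, and each pair solved so both constraints bind.
almonds only: max(5.7/1.7, 15/5) = 3.353 servings → $3.02.
orange only: max(5.7/0.1, 15/5) = 57 servings → $19.95.
almonds + orange with both targets exact would need a negative amount; discard.
Cheapest feasible corner: $3.02.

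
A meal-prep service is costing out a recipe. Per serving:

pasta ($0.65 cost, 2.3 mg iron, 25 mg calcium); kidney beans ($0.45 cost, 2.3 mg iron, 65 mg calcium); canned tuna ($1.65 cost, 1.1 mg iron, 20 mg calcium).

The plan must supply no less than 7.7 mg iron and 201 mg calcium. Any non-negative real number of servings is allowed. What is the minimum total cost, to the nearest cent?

$1.51

Compare the cost at each extreme point of the feasible region.
pasta only: max(7.7/2.3, 201/25) = 8.04 servings → $5.23.
kidney beans only: max(7.7/2.3, 201/65) = 3.348 servings → $1.51.
canned tuna only: max(7.7/1.1, 201/20) = 10.05 servings → $16.58.
pasta + kidney beans with both tight: 0.4152 servings and 2.933 servings → $1.59.
pasta + canned tuna: intersection lies outside the first quadrant.
kidney beans + canned tuna with both tight: 2.631 servings and 1.498 servings → $3.66.
So the least-cost plan costs $1.51.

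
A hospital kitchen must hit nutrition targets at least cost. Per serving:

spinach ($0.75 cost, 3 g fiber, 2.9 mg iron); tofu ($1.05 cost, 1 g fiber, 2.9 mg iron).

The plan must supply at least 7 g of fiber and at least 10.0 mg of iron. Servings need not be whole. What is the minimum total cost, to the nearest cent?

$2.59

Compare the cost at each extreme point of the feasible region.
spinach only: max(7/3, 10.0/2.9) = 3.448 servings → $2.59.
tofu only: max(7/1, 10.0/2.9) = 7 servings → $7.35.
spinach + tofu with both tight: 1.776 servings and 1.672 servings → $3.09.
The minimum over all feasible corners is $2.59.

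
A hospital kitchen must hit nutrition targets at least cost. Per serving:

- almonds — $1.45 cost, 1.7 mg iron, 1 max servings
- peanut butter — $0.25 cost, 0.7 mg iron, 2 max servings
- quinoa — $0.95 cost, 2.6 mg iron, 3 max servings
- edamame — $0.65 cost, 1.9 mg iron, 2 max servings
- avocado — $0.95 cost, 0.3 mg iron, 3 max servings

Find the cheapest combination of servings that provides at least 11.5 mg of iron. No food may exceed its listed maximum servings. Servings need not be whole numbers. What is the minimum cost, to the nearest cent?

$4.10

Cost per mg of iron: edamame $0.3421, peanut butter $0.3571, quinoa $0.3654, almonds $0.8529, avocado $3.1667.
Take 2 servings of edamame: +3.8 mg iron for $1.30 (total $1.30, still need 7.7 mg).
Take 2 servings of peanut butter: +1.4 mg iron for $0.50 (total $1.80, still need 6.3 mg).
Take 2.423 servings of quinoa: +6.3 mg iron for $2.30 (total $4.10, still need 0.0 mg).
Filling from the cheapest source first is optimal under one linear minimum: $4.10.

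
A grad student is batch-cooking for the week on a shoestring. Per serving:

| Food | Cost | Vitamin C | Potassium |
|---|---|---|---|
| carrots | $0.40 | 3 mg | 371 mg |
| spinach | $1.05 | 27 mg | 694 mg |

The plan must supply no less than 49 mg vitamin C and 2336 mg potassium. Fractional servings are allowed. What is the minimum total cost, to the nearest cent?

Minimising a linear cost over {vitamin C ≥ 49, potassium ≥ 2336, servings ≥ 0} — the optimum is at a vertex, using one or two foods.
carrots only: max(49/3, 2336/371) = 16.33 servings → $6.53.
spinach only: max(49/27, 2336/694) = 3.366 servings → $3.53.
carrots + spinach with both tight: 3.663 servings and 1.408 servings → $2.94.
The minimum over all feasible corners is $2.94.

$2.94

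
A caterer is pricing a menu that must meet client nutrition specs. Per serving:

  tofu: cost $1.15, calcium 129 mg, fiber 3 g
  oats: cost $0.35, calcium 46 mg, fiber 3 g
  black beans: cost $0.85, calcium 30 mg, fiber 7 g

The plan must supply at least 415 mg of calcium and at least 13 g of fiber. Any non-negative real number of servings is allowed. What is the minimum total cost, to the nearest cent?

For a min-cost LP with two ≥-constraints, a basic feasible solution has at most two positive variables.
tofu only: max(415/129, 13/3) = 4.333 servings → $4.98.
oats only: max(415/46, 13/3) = 9.022 servings → $3.16.
black beans only: max(415/30, 13/7) = 13.83 servings → $11.76.
tofu + oats with both tight: 2.598 servings and 1.735 servings → $3.60.
tofu + black beans with both tight: 3.093 servings and 0.5314 servings → $4.01.
oats + black beans: the both-tight solution has a negative serving — not a feasible corner.
The minimum over all feasible corners is $3.16.

$3.16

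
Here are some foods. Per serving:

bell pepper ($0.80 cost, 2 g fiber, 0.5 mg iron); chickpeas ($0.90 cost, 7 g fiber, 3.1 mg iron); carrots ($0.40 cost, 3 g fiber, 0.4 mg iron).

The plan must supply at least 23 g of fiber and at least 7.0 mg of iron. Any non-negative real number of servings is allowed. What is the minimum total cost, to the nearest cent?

Compare the cost at each extreme point of the feasible region.
bell pepper only: max(23/2, 7.0/0.5) = 14 servings → $11.20.
chickpeas only: max(23/7, 7.0/3.1) = 3.286 servings → $2.96.
carrots only: max(23/3, 7.0/0.4) = 17.5 servings → $7.00.
bell pepper + chickpeas with both tight: 8.259 servings and 0.9259 servings → $7.44.
bell pepper + carrots with both targets exact would need a negative amount; discard.
chickpeas + carrots with both tight: 1.815 servings and 3.431 servings → $3.01.
So the least-cost plan costs $2.96.

$2.96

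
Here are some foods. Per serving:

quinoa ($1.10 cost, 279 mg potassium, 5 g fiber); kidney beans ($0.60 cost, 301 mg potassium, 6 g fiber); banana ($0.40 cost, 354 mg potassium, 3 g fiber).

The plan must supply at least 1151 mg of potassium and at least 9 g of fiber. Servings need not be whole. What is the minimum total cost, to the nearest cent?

$1.30

The cheapest plan sits at a corner of the feasible region — with two constraints it uses at most two foods.
quinoa only: max(1151/279, 9/5) = 4.125 servings → $4.54.
kidney beans only: max(1151/301, 9/6) = 3.824 servings → $2.29.
banana only: max(1151/354, 9/3) = 3.251 servings → $1.30.
quinoa + kidney beans: the both-tight solution has a negative serving — not a feasible corner.
quinoa + banana: the both-tight solution has a negative serving — not a feasible corner.
kidney beans + banana: the both-tight solution has a negative serving — not a feasible corner.
So the least-cost plan costs $1.30.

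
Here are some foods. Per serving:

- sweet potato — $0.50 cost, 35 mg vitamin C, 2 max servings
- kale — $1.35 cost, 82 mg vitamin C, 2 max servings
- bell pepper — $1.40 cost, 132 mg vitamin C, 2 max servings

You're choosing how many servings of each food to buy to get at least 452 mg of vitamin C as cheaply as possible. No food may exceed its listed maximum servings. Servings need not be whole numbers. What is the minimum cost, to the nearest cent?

$5.74

Cost per mg of vitamin C: bell pepper $0.0106, sweet potato $0.0143, kale $0.0165.
Take 2 servings of bell pepper: +264.0 mg vitamin C for $2.80 (total $2.80, still need 188.0 mg).
Take 2 servings of sweet potato: +70.0 mg vitamin C for $1.00 (total $3.80, still need 118.0 mg).
Take 1.439 servings of kale: +118.0 mg vitamin C for $1.94 (total $5.74, still need 0.0 mg).
Filling from the cheapest source first is optimal under one linear minimum: $5.74.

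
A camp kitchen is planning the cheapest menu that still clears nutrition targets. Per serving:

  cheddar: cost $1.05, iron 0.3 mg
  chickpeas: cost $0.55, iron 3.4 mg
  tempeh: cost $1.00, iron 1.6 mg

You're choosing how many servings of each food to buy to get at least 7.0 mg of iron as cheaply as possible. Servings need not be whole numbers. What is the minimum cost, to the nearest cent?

$1.13

Cost per mg of iron: chickpeas $0.1618, tempeh $0.6250, cheddar $3.5000.
With no serving limits, use only chickpeas: 7.0 mg / 3.4 mg = 2.059 servings × $0.55 = $1.13.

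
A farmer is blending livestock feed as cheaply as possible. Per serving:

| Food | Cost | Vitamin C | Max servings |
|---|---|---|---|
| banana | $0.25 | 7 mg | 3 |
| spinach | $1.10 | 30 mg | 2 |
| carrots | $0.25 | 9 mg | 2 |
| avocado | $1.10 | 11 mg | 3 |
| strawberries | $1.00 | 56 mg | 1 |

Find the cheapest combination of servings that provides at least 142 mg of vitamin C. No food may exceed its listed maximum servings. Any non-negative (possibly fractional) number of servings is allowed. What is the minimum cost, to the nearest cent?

Cost per mg of vitamin C: strawberries $0.0179, carrots $0.0278, banana $0.0357, spinach $0.0367, avocado $0.1000.
Take 1 serving of strawberries: +56.0 mg vitamin C for $1.00 (total $1.00, still need 86.0 mg).
Take 2 servings of carrots: +18.0 mg vitamin C for $0.50 (total $1.50, still need 68.0 mg).
Take 3 servings of banana: +21.0 mg vitamin C for $0.75 (total $2.25, still need 47.0 mg).
Take 1.567 servings of spinach: +47.0 mg vitamin C for $1.72 (total $3.97, still need 0.0 mg).
Filling from the cheapest source first is optimal under one linear minimum: $3.97.

$3.97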